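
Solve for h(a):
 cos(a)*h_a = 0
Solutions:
 h(a) = C1


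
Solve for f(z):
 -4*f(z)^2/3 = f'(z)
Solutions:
 f(z) = 3/(C1 + 4*z)


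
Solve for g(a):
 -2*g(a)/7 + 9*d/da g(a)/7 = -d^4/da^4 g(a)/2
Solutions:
 g(a) = (C1/sqrt(exp(sqrt(21)*a*sqrt(-42^(1/3)*(729 + sqrt(552945))^(1/3) + 8*42^(2/3)/(729 + sqrt(552945))^(1/3) + 54*2^(5/6)*21^(1/3)/sqrt(-8*42^(1/3)/(729 + sqrt(552945))^(1/3) + (729 + sqrt(552945))^(1/3)))/21)) + C2*sqrt(exp(sqrt(21)*a*sqrt(-42^(1/3)*(729 + sqrt(552945))^(1/3) + 8*42^(2/3)/(729 + sqrt(552945))^(1/3) + 54*2^(5/6)*21^(1/3)/sqrt(-8*42^(1/3)/(729 + sqrt(552945))^(1/3) + (729 + sqrt(552945))^(1/3)))/21)))*exp(-2^(1/6)*21^(2/3)*a*sqrt(-8*42^(1/3)/(729 + sqrt(552945))^(1/3) + (729 + sqrt(552945))^(1/3))/42) + (C3*sin(sqrt(21)*a*sqrt(-8*42^(2/3)/(729 + sqrt(552945))^(1/3) + 42^(1/3)*(729 + sqrt(552945))^(1/3) + 54*2^(5/6)*21^(1/3)/sqrt(-8*42^(1/3)/(729 + sqrt(552945))^(1/3) + (729 + sqrt(552945))^(1/3)))/42) + C4*cos(sqrt(21)*a*sqrt(-8*42^(2/3)/(729 + sqrt(552945))^(1/3) + 42^(1/3)*(729 + sqrt(552945))^(1/3) + 54*2^(5/6)*21^(1/3)/sqrt(-8*42^(1/3)/(729 + sqrt(552945))^(1/3) + (729 + sqrt(552945))^(1/3)))/42))*exp(2^(1/6)*21^(2/3)*a*sqrt(-8*42^(1/3)/(729 + sqrt(552945))^(1/3) + (729 + sqrt(552945))^(1/3))/42)


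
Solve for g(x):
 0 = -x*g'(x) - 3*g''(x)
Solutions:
 g(x) = C1 + C2*erf(sqrt(6)*x/6)


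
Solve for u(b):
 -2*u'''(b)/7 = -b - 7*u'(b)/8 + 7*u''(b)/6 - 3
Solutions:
 u(b) = C1 + C2*exp(7*b*(-7 + sqrt(85))/24) + C3*exp(-7*b*(7 + sqrt(85))/24) - 4*b^2/7 - 104*b/21


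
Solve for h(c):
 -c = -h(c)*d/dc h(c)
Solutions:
 h(c) = -sqrt(C1 + c^2)
 h(c) = sqrt(C1 + c^2)


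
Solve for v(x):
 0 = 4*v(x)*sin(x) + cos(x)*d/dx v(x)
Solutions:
 v(x) = C1*cos(x)^4


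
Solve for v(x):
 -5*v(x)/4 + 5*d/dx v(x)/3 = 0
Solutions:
 v(x) = C1*exp(3*x/4)


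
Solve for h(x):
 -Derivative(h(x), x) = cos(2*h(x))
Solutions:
 h(x) = -asin((C1 + exp(4*x))/(C1 - exp(4*x)))/2 + pi/2
 h(x) = asin((C1 + exp(4*x))/(C1 - exp(4*x)))/2


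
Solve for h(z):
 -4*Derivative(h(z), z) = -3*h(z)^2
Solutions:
 h(z) = -4/(C1 + 3*z)


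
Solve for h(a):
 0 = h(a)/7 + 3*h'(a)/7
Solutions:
 h(a) = C1*exp(-a/3)


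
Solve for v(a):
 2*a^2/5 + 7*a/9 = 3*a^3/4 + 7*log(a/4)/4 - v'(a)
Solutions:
 v(a) = C1 + 3*a^4/16 - 2*a^3/15 - 7*a^2/18 + 7*a*log(a)/4 - 7*a*log(2)/2 - 7*a/4


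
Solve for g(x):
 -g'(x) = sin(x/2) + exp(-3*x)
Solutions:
 g(x) = C1 + 2*cos(x/2) + exp(-3*x)/3


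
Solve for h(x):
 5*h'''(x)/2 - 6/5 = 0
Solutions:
 h(x) = C1 + C2*x + C3*x^2 + 2*x^3/25


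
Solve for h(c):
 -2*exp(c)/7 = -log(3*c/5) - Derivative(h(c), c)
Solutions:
 h(c) = C1 - c*log(c) + c*(-log(3) + 1 + log(5)) + 2*exp(c)/7


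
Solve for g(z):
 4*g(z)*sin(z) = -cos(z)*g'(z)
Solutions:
 g(z) = C1*cos(z)^4


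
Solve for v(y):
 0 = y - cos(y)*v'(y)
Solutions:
 v(y) = C1 + Integral(y/cos(y), y)


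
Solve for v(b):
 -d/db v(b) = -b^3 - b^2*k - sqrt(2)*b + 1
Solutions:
 v(b) = C1 + b^4/4 + b^3*k/3 + sqrt(2)*b^2/2 - b


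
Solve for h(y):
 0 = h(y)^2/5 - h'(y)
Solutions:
 h(y) = -5/(C1 + y)


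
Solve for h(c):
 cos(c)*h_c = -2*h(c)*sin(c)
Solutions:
 h(c) = C1*cos(c)^2


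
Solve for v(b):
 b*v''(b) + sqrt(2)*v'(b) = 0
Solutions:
 v(b) = C1 + C2*b^(1 - sqrt(2))


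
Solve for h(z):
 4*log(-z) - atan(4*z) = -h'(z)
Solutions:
 h(z) = C1 - 4*z*log(-z) + z*atan(4*z) + 4*z - log(16*z^2 + 1)/8


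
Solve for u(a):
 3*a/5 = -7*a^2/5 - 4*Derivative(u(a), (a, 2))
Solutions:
 u(a) = C1 + C2*a - 7*a^4/240 - a^3/40


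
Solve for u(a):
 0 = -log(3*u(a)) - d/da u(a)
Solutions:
 Integral(1/(log(_y) + log(3)), (_y, u(a))) = C1 - a


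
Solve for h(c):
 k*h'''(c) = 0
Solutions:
 h(c) = C1 + C2*c + C3*c^2


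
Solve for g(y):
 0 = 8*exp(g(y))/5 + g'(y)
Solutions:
 g(y) = log(1/(C1 + 8*y)) + log(5)


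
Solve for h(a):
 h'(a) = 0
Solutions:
 h(a) = C1


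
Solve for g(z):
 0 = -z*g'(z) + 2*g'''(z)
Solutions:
 g(z) = C1 + Integral(C2*airyai(2^(2/3)*z/2) + C3*airybi(2^(2/3)*z/2), z)


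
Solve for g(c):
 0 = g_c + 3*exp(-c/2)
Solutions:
 g(c) = C1 + 6*exp(-c/2)


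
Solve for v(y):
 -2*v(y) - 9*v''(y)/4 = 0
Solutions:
 v(y) = C1*sin(2*sqrt(2)*y/3) + C2*cos(2*sqrt(2)*y/3)


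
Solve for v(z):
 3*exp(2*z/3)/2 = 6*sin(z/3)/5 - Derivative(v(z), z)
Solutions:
 v(z) = C1 - 9*exp(2*z/3)/4 - 18*cos(z/3)/5


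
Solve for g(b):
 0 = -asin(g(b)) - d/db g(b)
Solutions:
 Integral(1/asin(_y), (_y, g(b))) = C1 - b


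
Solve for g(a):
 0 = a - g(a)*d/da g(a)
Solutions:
 g(a) = -sqrt(C1 + a^2)
 g(a) = sqrt(C1 + a^2)


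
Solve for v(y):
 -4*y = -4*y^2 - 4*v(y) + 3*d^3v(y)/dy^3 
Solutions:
 v(y) = C3*exp(6^(2/3)*y/3) - y^2 + y + (C1*sin(2^(2/3)*3^(1/6)*y/2) + C2*cos(2^(2/3)*3^(1/6)*y/2))*exp(-6^(2/3)*y/6)


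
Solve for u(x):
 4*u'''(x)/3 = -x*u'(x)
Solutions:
 u(x) = C1 + Integral(C2*airyai(-6^(1/3)*x/2) + C3*airybi(-6^(1/3)*x/2), x)


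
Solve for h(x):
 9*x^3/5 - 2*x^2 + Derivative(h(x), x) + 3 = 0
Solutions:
 h(x) = C1 - 9*x^4/20 + 2*x^3/3 - 3*x


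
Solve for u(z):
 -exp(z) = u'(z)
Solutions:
 u(z) = C1 - exp(z)


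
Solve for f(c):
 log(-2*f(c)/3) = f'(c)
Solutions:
 -Integral(1/(log(-_y) - log(3) + log(2)), (_y, f(c))) = C1 - c


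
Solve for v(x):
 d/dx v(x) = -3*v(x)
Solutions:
 v(x) = C1*exp(-3*x)


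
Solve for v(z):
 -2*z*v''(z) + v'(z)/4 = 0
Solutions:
 v(z) = C1 + C2*z^(9/8)


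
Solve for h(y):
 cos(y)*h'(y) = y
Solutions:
 h(y) = C1 + Integral(y/cos(y), y)


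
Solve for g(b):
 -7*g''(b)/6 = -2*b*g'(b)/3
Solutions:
 g(b) = C1 + C2*erfi(sqrt(14)*b/7)


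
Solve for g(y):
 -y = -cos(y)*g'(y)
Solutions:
 g(y) = C1 + Integral(y/cos(y), y)


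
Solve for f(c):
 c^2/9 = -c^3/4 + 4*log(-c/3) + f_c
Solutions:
 f(c) = C1 + c^4/16 + c^3/27 - 4*c*log(-c) + 4*c*(1 + log(3))


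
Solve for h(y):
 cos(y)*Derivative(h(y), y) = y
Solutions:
 h(y) = C1 + Integral(y/cos(y), y)


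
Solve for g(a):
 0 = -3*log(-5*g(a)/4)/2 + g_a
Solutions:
 -2*Integral(1/(log(-_y) - 2*log(2) + log(5)), (_y, g(a)))/3 = C1 - a


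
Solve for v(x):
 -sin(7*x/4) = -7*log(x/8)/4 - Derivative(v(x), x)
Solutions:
 v(x) = C1 - 7*x*log(x)/4 + 7*x/4 + 21*x*log(2)/4 - 4*cos(7*x/4)/7


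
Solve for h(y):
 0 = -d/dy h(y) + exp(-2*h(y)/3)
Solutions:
 h(y) = 3*log(-sqrt(C1 + y)) - 3*log(3) + 3*log(6)/2
 h(y) = 3*log(C1 + y)/2 - 3*log(3) + 3*log(6)/2


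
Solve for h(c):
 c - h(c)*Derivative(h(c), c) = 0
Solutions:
 h(c) = -sqrt(C1 + c^2)
 h(c) = sqrt(C1 + c^2)


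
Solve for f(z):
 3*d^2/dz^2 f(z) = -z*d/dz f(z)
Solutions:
 f(z) = C1 + C2*erf(sqrt(6)*z/6)


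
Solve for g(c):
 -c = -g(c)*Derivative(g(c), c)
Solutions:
 g(c) = -sqrt(C1 + c^2)
 g(c) = sqrt(C1 + c^2)


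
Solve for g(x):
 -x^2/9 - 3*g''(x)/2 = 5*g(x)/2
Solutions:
 g(x) = C1*sin(sqrt(15)*x/3) + C2*cos(sqrt(15)*x/3) - 2*x^2/45 + 4/75


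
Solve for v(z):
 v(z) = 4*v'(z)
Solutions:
 v(z) = C1*exp(z/4)


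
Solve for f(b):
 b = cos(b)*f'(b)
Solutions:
 f(b) = C1 + Integral(b/cos(b), b)


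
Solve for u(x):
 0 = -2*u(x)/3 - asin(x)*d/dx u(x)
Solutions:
 u(x) = C1*exp(-2*Integral(1/asin(x), x)/3)


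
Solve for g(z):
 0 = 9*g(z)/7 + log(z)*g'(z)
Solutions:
 g(z) = C1*exp(-9*li(z)/7)


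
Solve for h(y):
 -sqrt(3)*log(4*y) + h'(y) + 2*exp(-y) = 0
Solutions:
 h(y) = C1 + sqrt(3)*y*log(y) + sqrt(3)*y*(-1 + 2*log(2)) + 2*exp(-y)


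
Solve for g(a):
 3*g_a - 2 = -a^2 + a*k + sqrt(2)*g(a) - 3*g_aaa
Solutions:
 g(a) = C1*exp(-2^(1/6)*3^(1/3)*a*(-2*3^(1/3)/(3 + sqrt(15))^(1/3) + 2^(2/3)*(3 + sqrt(15))^(1/3))/12)*sin(6^(1/6)*a*(6/(3 + sqrt(15))^(1/3) + 6^(2/3)*(3 + sqrt(15))^(1/3))/12) + C2*exp(-2^(1/6)*3^(1/3)*a*(-2*3^(1/3)/(3 + sqrt(15))^(1/3) + 2^(2/3)*(3 + sqrt(15))^(1/3))/12)*cos(6^(1/6)*a*(6/(3 + sqrt(15))^(1/3) + 6^(2/3)*(3 + sqrt(15))^(1/3))/12) + C3*exp(2^(1/6)*3^(1/3)*a*(-2*3^(1/3)/(3 + sqrt(15))^(1/3) + 2^(2/3)*(3 + sqrt(15))^(1/3))/6) + sqrt(2)*a^2/2 - sqrt(2)*a*k/2 + 3*a - 3*k/2 + 7*sqrt(2)/2


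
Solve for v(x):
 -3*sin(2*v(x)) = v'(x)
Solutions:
 v(x) = pi - acos((-C1 - exp(12*x))/(C1 - exp(12*x)))/2
 v(x) = acos((-C1 - exp(12*x))/(C1 - exp(12*x)))/2


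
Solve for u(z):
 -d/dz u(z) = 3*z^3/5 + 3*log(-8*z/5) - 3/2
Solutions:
 u(z) = C1 - 3*z^4/20 - 3*z*log(-z) + z*(-9*log(2) + 9/2 + 3*log(5))


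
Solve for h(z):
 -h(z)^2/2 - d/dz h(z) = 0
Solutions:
 h(z) = 2/(C1 + z)


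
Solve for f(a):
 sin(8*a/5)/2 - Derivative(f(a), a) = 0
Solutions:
 f(a) = C1 - 5*cos(8*a/5)/16


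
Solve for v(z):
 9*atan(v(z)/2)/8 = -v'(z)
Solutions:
 Integral(1/atan(_y/2), (_y, v(z))) = C1 - 9*z/8


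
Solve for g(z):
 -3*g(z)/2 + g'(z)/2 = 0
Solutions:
 g(z) = C1*exp(3*z)


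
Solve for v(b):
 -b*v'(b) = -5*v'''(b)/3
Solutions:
 v(b) = C1 + Integral(C2*airyai(3^(1/3)*5^(2/3)*b/5) + C3*airybi(3^(1/3)*5^(2/3)*b/5), b)


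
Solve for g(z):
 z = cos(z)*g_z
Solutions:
 g(z) = C1 + Integral(z/cos(z), z)


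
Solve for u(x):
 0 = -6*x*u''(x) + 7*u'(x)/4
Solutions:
 u(x) = C1 + C2*x^(31/24)


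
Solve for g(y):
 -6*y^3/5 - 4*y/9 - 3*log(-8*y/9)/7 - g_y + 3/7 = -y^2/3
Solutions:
 g(y) = C1 - 3*y^4/10 + y^3/9 - 2*y^2/9 - 3*y*log(-y)/7 + 3*y*(-3*log(2) + 2 + 2*log(3))/7


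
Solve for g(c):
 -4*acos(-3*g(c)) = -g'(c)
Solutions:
 Integral(1/acos(-3*_y), (_y, g(c))) = C1 + 4*c


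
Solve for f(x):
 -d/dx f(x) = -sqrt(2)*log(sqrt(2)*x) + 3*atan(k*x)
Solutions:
 f(x) = C1 + sqrt(2)*x*(log(x) - 1) + sqrt(2)*x*log(2)/2 - 3*Piecewise((x*atan(k*x) - log(k^2*x^2 + 1)/(2*k), Ne(k, 0)), (0, True))


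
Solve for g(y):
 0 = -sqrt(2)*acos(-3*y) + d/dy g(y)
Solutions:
 g(y) = C1 + sqrt(2)*(y*acos(-3*y) + sqrt(1 - 9*y^2)/3)


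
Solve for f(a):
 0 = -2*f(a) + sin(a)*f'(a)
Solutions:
 f(a) = C1*(cos(a) - 1)/(cos(a) + 1)


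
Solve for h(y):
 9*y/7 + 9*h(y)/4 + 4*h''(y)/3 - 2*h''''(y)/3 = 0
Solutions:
 h(y) = C1*exp(-y*sqrt(1 + sqrt(70)/4)) + C2*exp(y*sqrt(1 + sqrt(70)/4)) + C3*sin(y*sqrt(-1 + sqrt(70)/4)) + C4*cos(y*sqrt(-1 + sqrt(70)/4)) - 4*y/7


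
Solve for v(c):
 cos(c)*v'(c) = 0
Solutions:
 v(c) = C1


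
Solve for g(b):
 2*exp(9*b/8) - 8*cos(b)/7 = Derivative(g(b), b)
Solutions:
 g(b) = C1 + 16*exp(9*b/8)/9 - 8*sin(b)/7


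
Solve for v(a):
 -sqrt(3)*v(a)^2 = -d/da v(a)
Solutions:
 v(a) = -1/(C1 + sqrt(3)*a)


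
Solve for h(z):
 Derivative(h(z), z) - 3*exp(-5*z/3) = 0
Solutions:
 h(z) = C1 - 9*exp(-5*z/3)/5


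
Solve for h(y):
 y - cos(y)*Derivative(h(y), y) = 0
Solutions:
 h(y) = C1 + Integral(y/cos(y), y)


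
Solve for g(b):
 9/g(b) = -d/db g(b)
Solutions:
 g(b) = -sqrt(C1 - 18*b)
 g(b) = sqrt(C1 - 18*b)


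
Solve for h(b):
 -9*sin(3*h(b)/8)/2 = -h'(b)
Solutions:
 -9*b/2 + 4*log(cos(3*h(b)/8) - 1)/3 - 4*log(cos(3*h(b)/8) + 1)/3 = C1


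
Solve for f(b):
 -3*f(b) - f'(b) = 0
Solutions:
 f(b) = C1*exp(-3*b)


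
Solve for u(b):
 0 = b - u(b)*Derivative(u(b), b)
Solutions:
 u(b) = -sqrt(C1 + b^2)
 u(b) = sqrt(C1 + b^2)


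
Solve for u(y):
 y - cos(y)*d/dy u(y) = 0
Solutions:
 u(y) = C1 + Integral(y/cos(y), y)


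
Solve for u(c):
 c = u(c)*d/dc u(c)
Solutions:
 u(c) = -sqrt(C1 + c^2)
 u(c) = sqrt(C1 + c^2)


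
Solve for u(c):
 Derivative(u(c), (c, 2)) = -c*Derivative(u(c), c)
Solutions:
 u(c) = C1 + C2*erf(sqrt(2)*c/2)


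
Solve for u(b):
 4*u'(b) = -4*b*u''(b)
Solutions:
 u(b) = C1 + C2*log(b)


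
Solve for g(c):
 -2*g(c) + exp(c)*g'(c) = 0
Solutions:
 g(c) = C1*exp(-2*exp(-c))


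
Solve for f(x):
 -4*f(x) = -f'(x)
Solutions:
 f(x) = C1*exp(4*x)


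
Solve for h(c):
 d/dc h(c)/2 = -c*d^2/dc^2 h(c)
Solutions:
 h(c) = C1 + C2*sqrt(c)


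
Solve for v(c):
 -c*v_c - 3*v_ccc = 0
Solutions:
 v(c) = C1 + Integral(C2*airyai(-3^(2/3)*c/3) + C3*airybi(-3^(2/3)*c/3), c)


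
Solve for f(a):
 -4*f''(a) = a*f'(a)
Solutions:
 f(a) = C1 + C2*erf(sqrt(2)*a/4)


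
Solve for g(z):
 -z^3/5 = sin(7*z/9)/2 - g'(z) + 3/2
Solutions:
 g(z) = C1 + z^4/20 + 3*z/2 - 9*cos(7*z/9)/14


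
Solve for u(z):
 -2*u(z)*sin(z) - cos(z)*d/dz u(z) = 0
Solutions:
 u(z) = C1*cos(z)^2


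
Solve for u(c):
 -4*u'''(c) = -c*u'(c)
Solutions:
 u(c) = C1 + Integral(C2*airyai(2^(1/3)*c/2) + C3*airybi(2^(1/3)*c/2), c)


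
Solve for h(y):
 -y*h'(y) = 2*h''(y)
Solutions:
 h(y) = C1 + C2*erf(y/2)


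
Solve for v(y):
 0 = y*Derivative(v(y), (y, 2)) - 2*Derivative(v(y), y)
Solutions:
 v(y) = C1 + C2*y^3


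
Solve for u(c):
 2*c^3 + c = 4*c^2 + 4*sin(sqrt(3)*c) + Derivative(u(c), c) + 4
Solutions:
 u(c) = C1 + c^4/2 - 4*c^3/3 + c^2/2 - 4*c + 4*sqrt(3)*cos(sqrt(3)*c)/3


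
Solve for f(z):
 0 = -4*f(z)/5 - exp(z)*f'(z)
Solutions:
 f(z) = C1*exp(4*exp(-z)/5)


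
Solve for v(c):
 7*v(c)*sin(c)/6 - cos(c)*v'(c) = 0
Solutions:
 v(c) = C1/cos(c)^(7/6)


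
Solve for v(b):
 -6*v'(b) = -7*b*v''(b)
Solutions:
 v(b) = C1 + C2*b^(13/7)


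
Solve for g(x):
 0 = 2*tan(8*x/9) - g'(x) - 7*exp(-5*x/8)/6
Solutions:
 g(x) = C1 + 9*log(tan(8*x/9)^2 + 1)/8 + 28*exp(-5*x/8)/15


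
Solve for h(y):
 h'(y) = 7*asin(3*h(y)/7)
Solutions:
 Integral(1/asin(3*_y/7), (_y, h(y))) = C1 + 7*y


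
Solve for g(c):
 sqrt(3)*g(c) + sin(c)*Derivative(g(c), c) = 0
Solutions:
 g(c) = C1*(cos(c) + 1)^(sqrt(3)/2)/(cos(c) - 1)^(sqrt(3)/2)


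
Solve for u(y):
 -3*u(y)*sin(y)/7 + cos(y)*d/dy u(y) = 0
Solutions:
 u(y) = C1/cos(y)^(3/7)


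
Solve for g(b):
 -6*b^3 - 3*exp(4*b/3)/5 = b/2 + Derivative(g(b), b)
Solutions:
 g(b) = C1 - 3*b^4/2 - b^2/4 - 9*exp(4*b/3)/20


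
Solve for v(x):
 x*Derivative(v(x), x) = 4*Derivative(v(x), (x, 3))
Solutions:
 v(x) = C1 + Integral(C2*airyai(2^(1/3)*x/2) + C3*airybi(2^(1/3)*x/2), x)


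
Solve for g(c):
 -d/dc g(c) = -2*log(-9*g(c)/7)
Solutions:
 -Integral(1/(log(-_y) - log(7) + 2*log(3)), (_y, g(c)))/2 = C1 - c


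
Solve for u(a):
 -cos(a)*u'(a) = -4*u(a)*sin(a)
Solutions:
 u(a) = C1/cos(a)^4


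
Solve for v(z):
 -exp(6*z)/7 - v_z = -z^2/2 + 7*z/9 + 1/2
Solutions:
 v(z) = C1 + z^3/6 - 7*z^2/18 - z/2 - exp(6*z)/42


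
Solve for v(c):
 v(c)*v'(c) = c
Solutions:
 v(c) = -sqrt(C1 + c^2)
 v(c) = sqrt(C1 + c^2)


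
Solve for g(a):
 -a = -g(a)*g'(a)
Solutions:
 g(a) = -sqrt(C1 + a^2)
 g(a) = sqrt(C1 + a^2)


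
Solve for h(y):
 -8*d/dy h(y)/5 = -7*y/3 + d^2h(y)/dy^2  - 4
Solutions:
 h(y) = C1 + C2*exp(-8*y/5) + 35*y^2/48 + 305*y/192


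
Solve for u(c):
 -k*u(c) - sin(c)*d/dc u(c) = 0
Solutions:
 u(c) = C1*exp(k*(-log(cos(c) - 1) + log(cos(c) + 1))/2)


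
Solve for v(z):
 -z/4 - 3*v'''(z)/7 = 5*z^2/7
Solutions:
 v(z) = C1 + C2*z + C3*z^2 - z^5/36 - 7*z^4/288


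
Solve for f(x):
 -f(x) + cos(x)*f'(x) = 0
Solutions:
 f(x) = C1*sqrt(sin(x) + 1)/sqrt(sin(x) - 1)


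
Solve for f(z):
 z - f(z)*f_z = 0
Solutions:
 f(z) = -sqrt(C1 + z^2)
 f(z) = sqrt(C1 + z^2)


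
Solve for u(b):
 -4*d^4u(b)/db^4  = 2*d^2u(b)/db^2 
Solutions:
 u(b) = C1 + C2*b + C3*sin(sqrt(2)*b/2) + C4*cos(sqrt(2)*b/2)


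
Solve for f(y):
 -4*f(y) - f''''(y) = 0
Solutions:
 f(y) = (C1*sin(y) + C2*cos(y))*exp(-y) + (C3*sin(y) + C4*cos(y))*exp(y)


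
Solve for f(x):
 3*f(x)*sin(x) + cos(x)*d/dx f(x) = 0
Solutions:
 f(x) = C1*cos(x)^3


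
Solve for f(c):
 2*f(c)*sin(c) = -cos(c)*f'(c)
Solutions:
 f(c) = C1*cos(c)^2


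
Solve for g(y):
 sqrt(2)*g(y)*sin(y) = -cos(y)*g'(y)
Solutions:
 g(y) = C1*cos(y)^(sqrt(2))


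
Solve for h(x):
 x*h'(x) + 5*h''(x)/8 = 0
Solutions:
 h(x) = C1 + C2*erf(2*sqrt(5)*x/5)


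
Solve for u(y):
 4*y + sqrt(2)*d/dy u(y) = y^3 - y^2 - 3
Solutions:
 u(y) = C1 + sqrt(2)*y^4/8 - sqrt(2)*y^3/6 - sqrt(2)*y^2 - 3*sqrt(2)*y/2


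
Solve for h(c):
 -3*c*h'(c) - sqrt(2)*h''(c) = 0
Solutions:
 h(c) = C1 + C2*erf(2^(1/4)*sqrt(3)*c/2)


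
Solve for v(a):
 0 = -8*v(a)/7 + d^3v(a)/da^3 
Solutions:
 v(a) = C3*exp(2*7^(2/3)*a/7) + (C1*sin(sqrt(3)*7^(2/3)*a/7) + C2*cos(sqrt(3)*7^(2/3)*a/7))*exp(-7^(2/3)*a/7)


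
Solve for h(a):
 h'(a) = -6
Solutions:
 h(a) = C1 - 6*a


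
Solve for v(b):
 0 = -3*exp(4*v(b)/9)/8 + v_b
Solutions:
 v(b) = 9*log(-(-1/(C1 + 3*b))^(1/4)) + 9*log(2)/4 + 9*log(3)/2
 v(b) = 9*log(-1/(C1 + 3*b))/4 + 9*log(2)/4 + 9*log(3)/2
 v(b) = 9*log(-I*(-1/(C1 + 3*b))^(1/4)) + 9*log(2)/4 + 9*log(3)/2
 v(b) = 9*log(I*(-1/(C1 + 3*b))^(1/4)) + 9*log(2)/4 + 9*log(3)/2


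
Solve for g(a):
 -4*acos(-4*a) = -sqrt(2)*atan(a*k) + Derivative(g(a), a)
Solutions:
 g(a) = C1 - 4*a*acos(-4*a) - sqrt(1 - 16*a^2) + sqrt(2)*Piecewise((a*atan(a*k) - log(a^2*k^2 + 1)/(2*k), Ne(k, 0)), (0, True))


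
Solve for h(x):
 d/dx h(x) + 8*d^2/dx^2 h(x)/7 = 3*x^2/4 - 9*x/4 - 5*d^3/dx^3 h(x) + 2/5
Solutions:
 h(x) = C1 + x^3/4 - 111*x^2/56 - 1259*x/490 + (C2*sin(sqrt(229)*x/35) + C3*cos(sqrt(229)*x/35))*exp(-4*x/35)


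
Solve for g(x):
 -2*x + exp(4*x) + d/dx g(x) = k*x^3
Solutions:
 g(x) = C1 + k*x^4/4 + x^2 - exp(4*x)/4


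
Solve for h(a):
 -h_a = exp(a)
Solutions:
 h(a) = C1 - exp(a)


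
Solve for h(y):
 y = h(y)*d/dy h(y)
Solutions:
 h(y) = -sqrt(C1 + y^2)
 h(y) = sqrt(C1 + y^2)


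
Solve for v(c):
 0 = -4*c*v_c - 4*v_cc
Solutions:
 v(c) = C1 + C2*erf(sqrt(2)*c/2)


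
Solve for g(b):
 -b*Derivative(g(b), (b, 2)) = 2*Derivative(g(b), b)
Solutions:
 g(b) = C1 + C2/b


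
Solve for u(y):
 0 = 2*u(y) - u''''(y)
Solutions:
 u(y) = C1*exp(-2^(1/4)*y) + C2*exp(2^(1/4)*y) + C3*sin(2^(1/4)*y) + C4*cos(2^(1/4)*y)


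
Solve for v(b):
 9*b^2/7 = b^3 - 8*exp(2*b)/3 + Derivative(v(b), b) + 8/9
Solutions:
 v(b) = C1 - b^4/4 + 3*b^3/7 - 8*b/9 + 4*exp(2*b)/3


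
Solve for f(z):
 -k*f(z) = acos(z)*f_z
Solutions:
 f(z) = C1*exp(-k*Integral(1/acos(z), z))


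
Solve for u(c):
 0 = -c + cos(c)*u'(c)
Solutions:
 u(c) = C1 + Integral(c/cos(c), c)


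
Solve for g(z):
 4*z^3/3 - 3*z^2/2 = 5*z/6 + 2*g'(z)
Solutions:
 g(z) = C1 + z^4/6 - z^3/4 - 5*z^2/24


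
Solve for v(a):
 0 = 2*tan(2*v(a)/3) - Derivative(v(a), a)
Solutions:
 v(a) = -3*asin(C1*exp(4*a/3))/2 + 3*pi/2
 v(a) = 3*asin(C1*exp(4*a/3))/2


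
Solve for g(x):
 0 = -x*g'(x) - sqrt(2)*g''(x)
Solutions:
 g(x) = C1 + C2*erf(2^(1/4)*x/2)


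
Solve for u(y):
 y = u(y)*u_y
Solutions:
 u(y) = -sqrt(C1 + y^2)
 u(y) = sqrt(C1 + y^2)


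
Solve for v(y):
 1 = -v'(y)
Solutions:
 v(y) = C1 - y


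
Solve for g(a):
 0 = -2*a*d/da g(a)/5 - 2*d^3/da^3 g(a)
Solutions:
 g(a) = C1 + Integral(C2*airyai(-5^(2/3)*a/5) + C3*airybi(-5^(2/3)*a/5), a)


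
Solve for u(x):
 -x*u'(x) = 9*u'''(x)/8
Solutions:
 u(x) = C1 + Integral(C2*airyai(-2*3^(1/3)*x/3) + C3*airybi(-2*3^(1/3)*x/3), x)


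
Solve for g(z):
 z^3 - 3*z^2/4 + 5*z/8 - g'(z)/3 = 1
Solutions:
 g(z) = C1 + 3*z^4/4 - 3*z^3/4 + 15*z^2/16 - 3*z


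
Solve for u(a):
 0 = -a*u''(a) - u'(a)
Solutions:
 u(a) = C1 + C2*log(a)


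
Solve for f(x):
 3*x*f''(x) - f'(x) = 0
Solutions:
 f(x) = C1 + C2*x^(4/3)


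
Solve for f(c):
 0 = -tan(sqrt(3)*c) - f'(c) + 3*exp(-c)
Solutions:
 f(c) = C1 - sqrt(3)*log(tan(sqrt(3)*c)^2 + 1)/6 - 3*exp(-c)


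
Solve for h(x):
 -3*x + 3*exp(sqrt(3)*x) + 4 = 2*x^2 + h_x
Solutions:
 h(x) = C1 - 2*x^3/3 - 3*x^2/2 + 4*x + sqrt(3)*exp(sqrt(3)*x)


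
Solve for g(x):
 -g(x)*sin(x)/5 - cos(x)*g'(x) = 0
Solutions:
 g(x) = C1*cos(x)^(1/5)


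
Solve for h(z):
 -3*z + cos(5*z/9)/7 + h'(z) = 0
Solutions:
 h(z) = C1 + 3*z^2/2 - 9*sin(5*z/9)/35


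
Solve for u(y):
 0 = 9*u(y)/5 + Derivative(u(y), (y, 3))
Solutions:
 u(y) = C3*exp(-15^(2/3)*y/5) + (C1*sin(3*3^(1/6)*5^(2/3)*y/10) + C2*cos(3*3^(1/6)*5^(2/3)*y/10))*exp(15^(2/3)*y/10)


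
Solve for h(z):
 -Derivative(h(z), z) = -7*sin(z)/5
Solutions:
 h(z) = C1 - 7*cos(z)/5


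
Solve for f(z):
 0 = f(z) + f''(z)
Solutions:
 f(z) = C1*sin(z) + C2*cos(z)


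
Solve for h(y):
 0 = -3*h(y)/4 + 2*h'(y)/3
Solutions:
 h(y) = C1*exp(9*y/8)


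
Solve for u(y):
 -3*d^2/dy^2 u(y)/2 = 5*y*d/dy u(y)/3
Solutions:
 u(y) = C1 + C2*erf(sqrt(5)*y/3)


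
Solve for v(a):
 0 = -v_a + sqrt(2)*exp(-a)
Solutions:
 v(a) = C1 - sqrt(2)*exp(-a)


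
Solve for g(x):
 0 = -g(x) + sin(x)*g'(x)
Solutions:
 g(x) = C1*sqrt(cos(x) - 1)/sqrt(cos(x) + 1)


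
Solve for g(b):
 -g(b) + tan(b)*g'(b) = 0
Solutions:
 g(b) = C1*sin(b)


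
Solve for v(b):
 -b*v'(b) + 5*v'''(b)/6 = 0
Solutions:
 v(b) = C1 + Integral(C2*airyai(5^(2/3)*6^(1/3)*b/5) + C3*airybi(5^(2/3)*6^(1/3)*b/5), b)


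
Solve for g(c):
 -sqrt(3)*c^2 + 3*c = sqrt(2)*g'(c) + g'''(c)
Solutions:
 g(c) = C1 + C2*sin(2^(1/4)*c) + C3*cos(2^(1/4)*c) - sqrt(6)*c^3/6 + 3*sqrt(2)*c^2/4 + sqrt(3)*c


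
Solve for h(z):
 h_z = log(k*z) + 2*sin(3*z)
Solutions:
 h(z) = C1 + z*log(k*z) - z - 2*cos(3*z)/3


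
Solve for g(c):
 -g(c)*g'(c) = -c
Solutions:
 g(c) = -sqrt(C1 + c^2)
 g(c) = sqrt(C1 + c^2)


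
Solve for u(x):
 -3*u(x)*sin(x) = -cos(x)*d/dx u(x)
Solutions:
 u(x) = C1/cos(x)^3


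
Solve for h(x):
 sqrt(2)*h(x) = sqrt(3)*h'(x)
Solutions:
 h(x) = C1*exp(sqrt(6)*x/3)


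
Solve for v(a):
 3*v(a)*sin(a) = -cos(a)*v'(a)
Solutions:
 v(a) = C1*cos(a)^3


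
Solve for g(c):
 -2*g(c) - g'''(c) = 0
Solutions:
 g(c) = C3*exp(-2^(1/3)*c) + (C1*sin(2^(1/3)*sqrt(3)*c/2) + C2*cos(2^(1/3)*sqrt(3)*c/2))*exp(2^(1/3)*c/2)


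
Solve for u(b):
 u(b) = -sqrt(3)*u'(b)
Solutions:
 u(b) = C1*exp(-sqrt(3)*b/3)


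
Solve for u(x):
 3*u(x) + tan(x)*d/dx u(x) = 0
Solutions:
 u(x) = C1/sin(x)^3


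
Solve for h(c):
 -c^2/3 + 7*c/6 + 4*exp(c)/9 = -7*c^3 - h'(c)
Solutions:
 h(c) = C1 - 7*c^4/4 + c^3/9 - 7*c^2/12 - 4*exp(c)/9


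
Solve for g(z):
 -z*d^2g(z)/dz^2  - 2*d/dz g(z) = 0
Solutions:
 g(z) = C1 + C2/z


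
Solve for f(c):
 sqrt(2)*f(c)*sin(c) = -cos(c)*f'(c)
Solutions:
 f(c) = C1*cos(c)^(sqrt(2))


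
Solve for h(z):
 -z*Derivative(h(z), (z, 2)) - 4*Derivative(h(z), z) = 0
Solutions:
 h(z) = C1 + C2/z^3


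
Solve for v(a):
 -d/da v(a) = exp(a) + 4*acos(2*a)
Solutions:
 v(a) = C1 - 4*a*acos(2*a) + 2*sqrt(1 - 4*a^2) - exp(a)


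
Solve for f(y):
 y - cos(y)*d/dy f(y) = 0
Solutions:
 f(y) = C1 + Integral(y/cos(y), y)


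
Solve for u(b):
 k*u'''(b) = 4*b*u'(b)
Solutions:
 u(b) = C1 + Integral(C2*airyai(2^(2/3)*b*(1/k)^(1/3)) + C3*airybi(2^(2/3)*b*(1/k)^(1/3)), b)


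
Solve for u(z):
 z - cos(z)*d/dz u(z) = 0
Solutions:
 u(z) = C1 + Integral(z/cos(z), z)


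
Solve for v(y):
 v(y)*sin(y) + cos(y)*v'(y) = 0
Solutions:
 v(y) = C1*cos(y)


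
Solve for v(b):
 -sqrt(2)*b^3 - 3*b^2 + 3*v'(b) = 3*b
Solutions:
 v(b) = C1 + sqrt(2)*b^4/12 + b^3/3 + b^2/2


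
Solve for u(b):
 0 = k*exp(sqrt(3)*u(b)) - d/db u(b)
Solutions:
 u(b) = sqrt(3)*(2*log(-1/(C1 + b*k)) - log(3))/6


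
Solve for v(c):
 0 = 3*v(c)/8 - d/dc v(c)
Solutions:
 v(c) = C1*exp(3*c/8)


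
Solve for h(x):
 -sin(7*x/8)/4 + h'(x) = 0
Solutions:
 h(x) = C1 - 2*cos(7*x/8)/7


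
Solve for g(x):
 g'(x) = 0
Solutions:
 g(x) = C1


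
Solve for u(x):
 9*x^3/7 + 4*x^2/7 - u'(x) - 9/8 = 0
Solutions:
 u(x) = C1 + 9*x^4/28 + 4*x^3/21 - 9*x/8


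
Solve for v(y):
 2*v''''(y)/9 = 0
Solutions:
 v(y) = C1 + C2*y + C3*y^2 + C4*y^3


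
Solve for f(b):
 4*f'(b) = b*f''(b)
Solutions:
 f(b) = C1 + C2*b^5


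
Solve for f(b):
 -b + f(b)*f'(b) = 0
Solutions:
 f(b) = -sqrt(C1 + b^2)
 f(b) = sqrt(C1 + b^2)


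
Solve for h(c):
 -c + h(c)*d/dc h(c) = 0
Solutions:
 h(c) = -sqrt(C1 + c^2)
 h(c) = sqrt(C1 + c^2)


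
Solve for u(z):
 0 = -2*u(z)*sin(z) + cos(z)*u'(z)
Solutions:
 u(z) = C1/cos(z)^2


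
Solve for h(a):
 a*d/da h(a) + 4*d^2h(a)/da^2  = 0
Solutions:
 h(a) = C1 + C2*erf(sqrt(2)*a/4)


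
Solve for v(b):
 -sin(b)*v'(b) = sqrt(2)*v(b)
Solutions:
 v(b) = C1*(cos(b) + 1)^(sqrt(2)/2)/(cos(b) - 1)^(sqrt(2)/2)


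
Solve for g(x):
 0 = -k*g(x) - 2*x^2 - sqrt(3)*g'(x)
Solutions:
 g(x) = C1*exp(-sqrt(3)*k*x/3) - 2*x^2/k + 4*sqrt(3)*x/k^2 - 12/k^3


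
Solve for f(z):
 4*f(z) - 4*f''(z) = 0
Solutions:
 f(z) = C1*exp(-z) + C2*exp(z)


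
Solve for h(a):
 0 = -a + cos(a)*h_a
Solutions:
 h(a) = C1 + Integral(a/cos(a), a)


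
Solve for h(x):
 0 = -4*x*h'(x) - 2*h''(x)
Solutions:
 h(x) = C1 + C2*erf(x)


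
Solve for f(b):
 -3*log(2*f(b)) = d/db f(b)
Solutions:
 Integral(1/(log(_y) + log(2)), (_y, f(b)))/3 = C1 - b


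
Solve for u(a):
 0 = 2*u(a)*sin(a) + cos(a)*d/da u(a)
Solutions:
 u(a) = C1*cos(a)^2


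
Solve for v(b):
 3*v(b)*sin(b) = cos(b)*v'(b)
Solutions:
 v(b) = C1/cos(b)^3


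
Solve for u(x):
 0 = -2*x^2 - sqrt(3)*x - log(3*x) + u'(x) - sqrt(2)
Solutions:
 u(x) = C1 + 2*x^3/3 + sqrt(3)*x^2/2 + x*log(x) - x + x*log(3) + sqrt(2)*x


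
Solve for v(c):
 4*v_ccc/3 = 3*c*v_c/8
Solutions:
 v(c) = C1 + Integral(C2*airyai(2^(1/3)*3^(2/3)*c/4) + C3*airybi(2^(1/3)*3^(2/3)*c/4), c)


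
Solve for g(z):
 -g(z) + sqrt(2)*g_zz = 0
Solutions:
 g(z) = C1*exp(-2^(3/4)*z/2) + C2*exp(2^(3/4)*z/2)


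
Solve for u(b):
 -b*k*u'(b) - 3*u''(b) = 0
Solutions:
 u(b) = Piecewise((-sqrt(6)*sqrt(pi)*C1*erf(sqrt(6)*b*sqrt(k)/6)/(2*sqrt(k)) - C2, (k > 0) | (k < 0)), (-C1*b - C2, True))


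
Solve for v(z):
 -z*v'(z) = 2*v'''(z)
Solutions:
 v(z) = C1 + Integral(C2*airyai(-2^(2/3)*z/2) + C3*airybi(-2^(2/3)*z/2), z)


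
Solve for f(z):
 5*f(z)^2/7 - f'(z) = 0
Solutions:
 f(z) = -7/(C1 + 5*z)


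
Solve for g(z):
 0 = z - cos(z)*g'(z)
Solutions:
 g(z) = C1 + Integral(z/cos(z), z)


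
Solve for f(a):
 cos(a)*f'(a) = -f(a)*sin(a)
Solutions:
 f(a) = C1*cos(a)


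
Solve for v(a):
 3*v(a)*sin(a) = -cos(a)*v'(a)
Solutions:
 v(a) = C1*cos(a)^3


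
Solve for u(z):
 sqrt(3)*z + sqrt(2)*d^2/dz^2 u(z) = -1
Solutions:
 u(z) = C1 + C2*z - sqrt(6)*z^3/12 - sqrt(2)*z^2/4


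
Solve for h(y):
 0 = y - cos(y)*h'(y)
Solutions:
 h(y) = C1 + Integral(y/cos(y), y)


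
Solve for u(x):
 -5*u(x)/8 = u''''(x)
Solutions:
 u(x) = (C1*sin(2^(3/4)*5^(1/4)*x/4) + C2*cos(2^(3/4)*5^(1/4)*x/4))*exp(-2^(3/4)*5^(1/4)*x/4) + (C3*sin(2^(3/4)*5^(1/4)*x/4) + C4*cos(2^(3/4)*5^(1/4)*x/4))*exp(2^(3/4)*5^(1/4)*x/4)


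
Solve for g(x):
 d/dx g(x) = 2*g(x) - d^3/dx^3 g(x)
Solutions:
 g(x) = C3*exp(x) + (C1*sin(sqrt(7)*x/2) + C2*cos(sqrt(7)*x/2))*exp(-x/2)


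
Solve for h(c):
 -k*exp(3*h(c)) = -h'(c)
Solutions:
 h(c) = log(-1/(C1 + 3*c*k))/3
 h(c) = log((-1/(C1 + c*k))^(1/3)*(-3^(2/3) - 3*3^(1/6)*I)/6)
 h(c) = log((-1/(C1 + c*k))^(1/3)*(-3^(2/3) + 3*3^(1/6)*I)/6)


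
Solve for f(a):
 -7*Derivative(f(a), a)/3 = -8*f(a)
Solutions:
 f(a) = C1*exp(24*a/7)


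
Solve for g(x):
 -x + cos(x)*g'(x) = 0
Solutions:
 g(x) = C1 + Integral(x/cos(x), x)


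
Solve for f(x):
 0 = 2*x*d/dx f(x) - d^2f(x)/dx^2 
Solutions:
 f(x) = C1 + C2*erfi(x)


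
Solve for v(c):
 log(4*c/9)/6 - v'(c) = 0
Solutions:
 v(c) = C1 + c*log(c)/6 - c*log(3)/3 - c/6 + c*log(2)/3


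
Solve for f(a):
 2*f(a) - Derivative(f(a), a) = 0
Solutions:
 f(a) = C1*exp(2*a)


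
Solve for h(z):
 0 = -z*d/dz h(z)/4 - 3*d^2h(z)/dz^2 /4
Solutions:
 h(z) = C1 + C2*erf(sqrt(6)*z/6)


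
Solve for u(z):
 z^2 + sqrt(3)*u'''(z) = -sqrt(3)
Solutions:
 u(z) = C1 + C2*z + C3*z^2 - sqrt(3)*z^5/180 - z^3/6


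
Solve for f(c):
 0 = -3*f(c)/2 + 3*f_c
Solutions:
 f(c) = C1*exp(c/2)


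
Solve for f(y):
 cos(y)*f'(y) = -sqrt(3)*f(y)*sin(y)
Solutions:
 f(y) = C1*cos(y)^(sqrt(3))


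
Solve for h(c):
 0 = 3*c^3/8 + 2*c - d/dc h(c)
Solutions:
 h(c) = C1 + 3*c^4/32 + c^2


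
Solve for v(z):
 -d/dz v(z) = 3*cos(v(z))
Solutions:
 v(z) = pi - asin((C1 + exp(6*z))/(C1 - exp(6*z)))
 v(z) = asin((C1 + exp(6*z))/(C1 - exp(6*z)))


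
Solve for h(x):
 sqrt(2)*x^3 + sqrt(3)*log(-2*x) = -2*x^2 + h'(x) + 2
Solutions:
 h(x) = C1 + sqrt(2)*x^4/4 + 2*x^3/3 + sqrt(3)*x*log(-x) + x*(-2 - sqrt(3) + sqrt(3)*log(2))


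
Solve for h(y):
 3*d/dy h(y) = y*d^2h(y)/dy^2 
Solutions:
 h(y) = C1 + C2*y^4


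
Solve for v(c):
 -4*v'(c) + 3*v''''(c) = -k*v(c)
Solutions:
 v(c) = C1*exp(c*Piecewise((-sqrt(6)*sqrt(-(-6)^(1/3))/6 - sqrt(-4*sqrt(6)/(3*sqrt(-(-6)^(1/3))) + 2*(-6)^(1/3)/3)/2, Eq(k, 0)), (-sqrt(2*k/(9*(sqrt(1/81 - k^3/729) + 1/9)^(1/3)) + 2*(sqrt(1/81 - k^3/729) + 1/9)^(1/3))/2 - sqrt(-2*k/(9*(sqrt(1/81 - k^3/729) + 1/9)^(1/3)) - 2*(sqrt(1/81 - k^3/729) + 1/9)^(1/3) - 8/(3*sqrt(2*k/(9*(sqrt(1/81 - k^3/729) + 1/9)^(1/3)) + 2*(sqrt(1/81 - k^3/729) + 1/9)^(1/3))))/2, True))) + C2*exp(c*Piecewise((sqrt(6)*sqrt(-(-6)^(1/3))/6 + sqrt(2*(-6)^(1/3)/3 + 4*sqrt(6)/(3*sqrt(-(-6)^(1/3))))/2, Eq(k, 0)), (sqrt(2*k/(9*(sqrt(1/81 - k^3/729) + 1/9)^(1/3)) + 2*(sqrt(1/81 - k^3/729) + 1/9)^(1/3))/2 + sqrt(-2*k/(9*(sqrt(1/81 - k^3/729) + 1/9)^(1/3)) - 2*(sqrt(1/81 - k^3/729) + 1/9)^(1/3) + 8/(3*sqrt(2*k/(9*(sqrt(1/81 - k^3/729) + 1/9)^(1/3)) + 2*(sqrt(1/81 - k^3/729) + 1/9)^(1/3))))/2, True))) + C3*exp(c*Piecewise((-sqrt(2*(-6)^(1/3)/3 + 4*sqrt(6)/(3*sqrt(-(-6)^(1/3))))/2 + sqrt(6)*sqrt(-(-6)^(1/3))/6, Eq(k, 0)), (sqrt(2*k/(9*(sqrt(1/81 - k^3/729) + 1/9)^(1/3)) + 2*(sqrt(1/81 - k^3/729) + 1/9)^(1/3))/2 - sqrt(-2*k/(9*(sqrt(1/81 - k^3/729) + 1/9)^(1/3)) - 2*(sqrt(1/81 - k^3/729) + 1/9)^(1/3) + 8/(3*sqrt(2*k/(9*(sqrt(1/81 - k^3/729) + 1/9)^(1/3)) + 2*(sqrt(1/81 - k^3/729) + 1/9)^(1/3))))/2, True))) + C4*exp(c*Piecewise((sqrt(-4*sqrt(6)/(3*sqrt(-(-6)^(1/3))) + 2*(-6)^(1/3)/3)/2 - sqrt(6)*sqrt(-(-6)^(1/3))/6, Eq(k, 0)), (-sqrt(2*k/(9*(sqrt(1/81 - k^3/729) + 1/9)^(1/3)) + 2*(sqrt(1/81 - k^3/729) + 1/9)^(1/3))/2 + sqrt(-2*k/(9*(sqrt(1/81 - k^3/729) + 1/9)^(1/3)) - 2*(sqrt(1/81 - k^3/729) + 1/9)^(1/3) - 8/(3*sqrt(2*k/(9*(sqrt(1/81 - k^3/729) + 1/9)^(1/3)) + 2*(sqrt(1/81 - k^3/729) + 1/9)^(1/3))))/2, True)))


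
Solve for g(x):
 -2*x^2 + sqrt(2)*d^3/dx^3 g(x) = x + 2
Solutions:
 g(x) = C1 + C2*x + C3*x^2 + sqrt(2)*x^5/60 + sqrt(2)*x^4/48 + sqrt(2)*x^3/6


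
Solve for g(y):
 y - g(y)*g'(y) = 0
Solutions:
 g(y) = -sqrt(C1 + y^2)
 g(y) = sqrt(C1 + y^2)


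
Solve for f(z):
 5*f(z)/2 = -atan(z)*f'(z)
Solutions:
 f(z) = C1*exp(-5*Integral(1/atan(z), z)/2)


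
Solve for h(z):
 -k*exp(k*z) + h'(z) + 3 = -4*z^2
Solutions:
 h(z) = C1 - 4*z^3/3 - 3*z + exp(k*z)


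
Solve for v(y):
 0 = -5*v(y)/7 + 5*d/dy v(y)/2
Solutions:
 v(y) = C1*exp(2*y/7)


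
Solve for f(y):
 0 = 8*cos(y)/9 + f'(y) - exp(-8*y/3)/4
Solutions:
 f(y) = C1 - 8*sin(y)/9 - 3*exp(-8*y/3)/32


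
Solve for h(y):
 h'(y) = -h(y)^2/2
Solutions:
 h(y) = 2/(C1 + y)


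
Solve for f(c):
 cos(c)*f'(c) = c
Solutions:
 f(c) = C1 + Integral(c/cos(c), c)


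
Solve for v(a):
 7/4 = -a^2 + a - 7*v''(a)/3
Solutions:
 v(a) = C1 + C2*a - a^4/28 + a^3/14 - 3*a^2/8


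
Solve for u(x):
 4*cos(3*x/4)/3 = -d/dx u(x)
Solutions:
 u(x) = C1 - 16*sin(3*x/4)/9


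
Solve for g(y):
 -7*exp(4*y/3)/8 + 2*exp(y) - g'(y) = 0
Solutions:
 g(y) = C1 - 21*exp(4*y/3)/32 + 2*exp(y)


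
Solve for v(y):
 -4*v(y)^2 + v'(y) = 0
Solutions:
 v(y) = -1/(C1 + 4*y)


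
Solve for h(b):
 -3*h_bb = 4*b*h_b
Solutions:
 h(b) = C1 + C2*erf(sqrt(6)*b/3)


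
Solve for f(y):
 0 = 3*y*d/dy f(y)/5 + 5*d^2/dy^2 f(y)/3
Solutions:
 f(y) = C1 + C2*erf(3*sqrt(2)*y/10)


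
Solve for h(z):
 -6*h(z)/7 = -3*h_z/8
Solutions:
 h(z) = C1*exp(16*z/7)


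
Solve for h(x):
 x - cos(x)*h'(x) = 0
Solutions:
 h(x) = C1 + Integral(x/cos(x), x)


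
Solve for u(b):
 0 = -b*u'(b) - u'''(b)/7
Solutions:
 u(b) = C1 + Integral(C2*airyai(-7^(1/3)*b) + C3*airybi(-7^(1/3)*b), b)


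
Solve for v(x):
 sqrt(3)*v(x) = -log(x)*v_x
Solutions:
 v(x) = C1*exp(-sqrt(3)*li(x))


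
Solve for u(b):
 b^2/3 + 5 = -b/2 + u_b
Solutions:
 u(b) = C1 + b^3/9 + b^2/4 + 5*b


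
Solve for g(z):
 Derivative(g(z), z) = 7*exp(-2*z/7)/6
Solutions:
 g(z) = C1 - 49*exp(-2*z/7)/12


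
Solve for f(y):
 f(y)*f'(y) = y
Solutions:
 f(y) = -sqrt(C1 + y^2)
 f(y) = sqrt(C1 + y^2)


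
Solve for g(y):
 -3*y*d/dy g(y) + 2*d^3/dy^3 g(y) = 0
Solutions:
 g(y) = C1 + Integral(C2*airyai(2^(2/3)*3^(1/3)*y/2) + C3*airybi(2^(2/3)*3^(1/3)*y/2), y)


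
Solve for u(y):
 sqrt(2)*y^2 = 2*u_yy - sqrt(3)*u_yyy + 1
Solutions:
 u(y) = C1 + C2*y + C3*exp(2*sqrt(3)*y/3) + sqrt(2)*y^4/24 + sqrt(6)*y^3/12 + y^2*(-2 + 3*sqrt(2))/8


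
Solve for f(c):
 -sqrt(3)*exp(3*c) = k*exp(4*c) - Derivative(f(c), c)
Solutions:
 f(c) = C1 + k*exp(4*c)/4 + sqrt(3)*exp(3*c)/3


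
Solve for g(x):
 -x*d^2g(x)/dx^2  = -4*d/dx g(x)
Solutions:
 g(x) = C1 + C2*x^5


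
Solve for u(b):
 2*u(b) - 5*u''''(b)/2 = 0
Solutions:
 u(b) = C1*exp(-sqrt(2)*5^(3/4)*b/5) + C2*exp(sqrt(2)*5^(3/4)*b/5) + C3*sin(sqrt(2)*5^(3/4)*b/5) + C4*cos(sqrt(2)*5^(3/4)*b/5)


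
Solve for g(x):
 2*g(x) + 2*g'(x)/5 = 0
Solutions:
 g(x) = C1*exp(-5*x)


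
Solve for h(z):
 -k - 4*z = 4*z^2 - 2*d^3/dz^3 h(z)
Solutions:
 h(z) = C1 + C2*z + C3*z^2 + k*z^3/12 + z^5/30 + z^4/12


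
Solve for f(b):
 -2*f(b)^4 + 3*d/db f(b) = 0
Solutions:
 f(b) = (-1/(C1 + 2*b))^(1/3)
 f(b) = (-1/(C1 + 2*b))^(1/3)*(-1 - sqrt(3)*I)/2
 f(b) = (-1/(C1 + 2*b))^(1/3)*(-1 + sqrt(3)*I)/2


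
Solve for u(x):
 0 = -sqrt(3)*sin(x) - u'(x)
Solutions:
 u(x) = C1 + sqrt(3)*cos(x)


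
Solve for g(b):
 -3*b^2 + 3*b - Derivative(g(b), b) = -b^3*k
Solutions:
 g(b) = C1 + b^4*k/4 - b^3 + 3*b^2/2


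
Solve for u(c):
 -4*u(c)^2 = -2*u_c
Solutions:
 u(c) = -1/(C1 + 2*c)


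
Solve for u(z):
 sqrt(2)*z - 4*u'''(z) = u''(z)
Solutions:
 u(z) = C1 + C2*z + C3*exp(-z/4) + sqrt(2)*z^3/6 - 2*sqrt(2)*z^2


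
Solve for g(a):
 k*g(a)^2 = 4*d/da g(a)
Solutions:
 g(a) = -4/(C1 + a*k)


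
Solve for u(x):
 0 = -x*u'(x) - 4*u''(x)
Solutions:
 u(x) = C1 + C2*erf(sqrt(2)*x/4)


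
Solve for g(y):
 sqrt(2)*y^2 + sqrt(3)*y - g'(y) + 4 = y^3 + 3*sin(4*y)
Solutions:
 g(y) = C1 - y^4/4 + sqrt(2)*y^3/3 + sqrt(3)*y^2/2 + 4*y + 3*cos(4*y)/4


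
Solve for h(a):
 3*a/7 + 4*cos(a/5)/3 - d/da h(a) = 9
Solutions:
 h(a) = C1 + 3*a^2/14 - 9*a + 20*sin(a/5)/3


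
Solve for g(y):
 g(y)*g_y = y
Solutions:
 g(y) = -sqrt(C1 + y^2)
 g(y) = sqrt(C1 + y^2)


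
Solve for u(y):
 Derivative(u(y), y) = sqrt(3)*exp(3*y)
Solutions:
 u(y) = C1 + sqrt(3)*exp(3*y)/3


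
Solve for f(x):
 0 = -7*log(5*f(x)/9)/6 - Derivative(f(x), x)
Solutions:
 -6*Integral(1/(-log(_y) - log(5) + 2*log(3)), (_y, f(x)))/7 = C1 - x


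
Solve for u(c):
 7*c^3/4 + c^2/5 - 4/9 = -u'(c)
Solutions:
 u(c) = C1 - 7*c^4/16 - c^3/15 + 4*c/9


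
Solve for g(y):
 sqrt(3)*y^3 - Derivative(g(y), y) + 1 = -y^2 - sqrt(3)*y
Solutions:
 g(y) = C1 + sqrt(3)*y^4/4 + y^3/3 + sqrt(3)*y^2/2 + y


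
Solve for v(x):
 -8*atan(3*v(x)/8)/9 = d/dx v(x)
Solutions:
 Integral(1/atan(3*_y/8), (_y, v(x))) = C1 - 8*x/9


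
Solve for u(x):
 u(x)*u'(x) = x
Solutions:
 u(x) = -sqrt(C1 + x^2)
 u(x) = sqrt(C1 + x^2)


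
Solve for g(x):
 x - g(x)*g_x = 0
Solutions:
 g(x) = -sqrt(C1 + x^2)
 g(x) = sqrt(C1 + x^2)


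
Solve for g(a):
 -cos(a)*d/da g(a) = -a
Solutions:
 g(a) = C1 + Integral(a/cos(a), a)


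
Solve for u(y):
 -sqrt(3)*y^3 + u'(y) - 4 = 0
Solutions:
 u(y) = C1 + sqrt(3)*y^4/4 + 4*y


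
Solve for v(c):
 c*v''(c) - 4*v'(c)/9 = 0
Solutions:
 v(c) = C1 + C2*c^(13/9)


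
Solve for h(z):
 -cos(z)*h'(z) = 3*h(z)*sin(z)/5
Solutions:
 h(z) = C1*cos(z)^(3/5)


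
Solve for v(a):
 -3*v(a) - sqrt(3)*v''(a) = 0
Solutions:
 v(a) = C1*sin(3^(1/4)*a) + C2*cos(3^(1/4)*a)


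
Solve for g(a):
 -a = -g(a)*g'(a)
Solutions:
 g(a) = -sqrt(C1 + a^2)
 g(a) = sqrt(C1 + a^2)


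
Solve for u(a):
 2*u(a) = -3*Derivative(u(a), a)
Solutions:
 u(a) = C1*exp(-2*a/3)


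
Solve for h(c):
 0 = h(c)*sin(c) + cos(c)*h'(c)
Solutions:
 h(c) = C1*cos(c)


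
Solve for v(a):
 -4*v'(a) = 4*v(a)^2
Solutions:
 v(a) = 1/(C1 + a)


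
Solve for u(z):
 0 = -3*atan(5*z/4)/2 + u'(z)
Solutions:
 u(z) = C1 + 3*z*atan(5*z/4)/2 - 3*log(25*z^2 + 16)/5


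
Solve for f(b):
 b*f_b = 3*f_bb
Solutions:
 f(b) = C1 + C2*erfi(sqrt(6)*b/6)


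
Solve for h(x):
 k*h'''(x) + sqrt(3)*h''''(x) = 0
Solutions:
 h(x) = C1 + C2*x + C3*x^2 + C4*exp(-sqrt(3)*k*x/3)


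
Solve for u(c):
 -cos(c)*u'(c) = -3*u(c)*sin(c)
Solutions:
 u(c) = C1/cos(c)^3


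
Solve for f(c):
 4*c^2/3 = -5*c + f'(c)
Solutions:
 f(c) = C1 + 4*c^3/9 + 5*c^2/2


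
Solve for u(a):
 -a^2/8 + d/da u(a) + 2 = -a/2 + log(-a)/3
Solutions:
 u(a) = C1 + a^3/24 - a^2/4 + a*log(-a)/3 - 7*a/3


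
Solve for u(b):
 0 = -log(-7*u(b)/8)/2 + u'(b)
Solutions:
 -2*Integral(1/(log(-_y) - 3*log(2) + log(7)), (_y, u(b))) = C1 - b


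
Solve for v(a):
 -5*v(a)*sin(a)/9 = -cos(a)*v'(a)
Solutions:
 v(a) = C1/cos(a)^(5/9)


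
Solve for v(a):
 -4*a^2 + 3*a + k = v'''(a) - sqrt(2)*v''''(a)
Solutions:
 v(a) = C1 + C2*a + C3*a^2 + C4*exp(sqrt(2)*a/2) - a^5/15 + a^4*(3 - 8*sqrt(2))/24 + a^3*(k - 16 + 3*sqrt(2))/6


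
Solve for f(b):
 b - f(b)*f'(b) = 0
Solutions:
 f(b) = -sqrt(C1 + b^2)
 f(b) = sqrt(C1 + b^2)


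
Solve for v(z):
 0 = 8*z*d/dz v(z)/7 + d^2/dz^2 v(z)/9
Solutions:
 v(z) = C1 + C2*erf(6*sqrt(7)*z/7)


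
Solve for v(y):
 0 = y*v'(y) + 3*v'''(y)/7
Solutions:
 v(y) = C1 + Integral(C2*airyai(-3^(2/3)*7^(1/3)*y/3) + C3*airybi(-3^(2/3)*7^(1/3)*y/3), y)


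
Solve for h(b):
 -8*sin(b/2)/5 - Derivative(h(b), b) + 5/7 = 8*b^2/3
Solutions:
 h(b) = C1 - 8*b^3/9 + 5*b/7 + 16*cos(b/2)/5


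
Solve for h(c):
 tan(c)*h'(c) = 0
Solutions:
 h(c) = C1


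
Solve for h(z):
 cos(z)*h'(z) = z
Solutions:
 h(z) = C1 + Integral(z/cos(z), z)


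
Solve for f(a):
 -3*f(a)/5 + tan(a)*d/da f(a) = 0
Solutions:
 f(a) = C1*sin(a)^(3/5)


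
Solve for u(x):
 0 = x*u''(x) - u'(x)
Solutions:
 u(x) = C1 + C2*x^2


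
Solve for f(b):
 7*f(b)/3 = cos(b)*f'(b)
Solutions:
 f(b) = C1*(sin(b) + 1)^(7/6)/(sin(b) - 1)^(7/6)


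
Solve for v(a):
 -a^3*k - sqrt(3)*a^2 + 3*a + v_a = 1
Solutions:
 v(a) = C1 + a^4*k/4 + sqrt(3)*a^3/3 - 3*a^2/2 + a


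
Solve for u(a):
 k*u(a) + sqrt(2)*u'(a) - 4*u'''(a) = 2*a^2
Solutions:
 u(a) = C1*exp(a*(3^(1/3)*(-9*k + sqrt(3)*sqrt(27*k^2 - 2*sqrt(2)))^(1/3)/12 - 3^(5/6)*I*(-9*k + sqrt(3)*sqrt(27*k^2 - 2*sqrt(2)))^(1/3)/12 - sqrt(2)/((-3^(1/3) + 3^(5/6)*I)*(-9*k + sqrt(3)*sqrt(27*k^2 - 2*sqrt(2)))^(1/3)))) + C2*exp(a*(3^(1/3)*(-9*k + sqrt(3)*sqrt(27*k^2 - 2*sqrt(2)))^(1/3)/12 + 3^(5/6)*I*(-9*k + sqrt(3)*sqrt(27*k^2 - 2*sqrt(2)))^(1/3)/12 + sqrt(2)/((3^(1/3) + 3^(5/6)*I)*(-9*k + sqrt(3)*sqrt(27*k^2 - 2*sqrt(2)))^(1/3)))) + C3*exp(-3^(1/3)*a*((-9*k + sqrt(3)*sqrt(27*k^2 - 2*sqrt(2)))^(1/3) + sqrt(2)*3^(1/3)/(-9*k + sqrt(3)*sqrt(27*k^2 - 2*sqrt(2)))^(1/3))/6) + 2*a^2/k - 4*sqrt(2)*a/k^2 + 8/k^3


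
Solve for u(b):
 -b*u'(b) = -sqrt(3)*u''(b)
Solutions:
 u(b) = C1 + C2*erfi(sqrt(2)*3^(3/4)*b/6)


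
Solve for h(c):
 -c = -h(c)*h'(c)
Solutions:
 h(c) = -sqrt(C1 + c^2)
 h(c) = sqrt(C1 + c^2)


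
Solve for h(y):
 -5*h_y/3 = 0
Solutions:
 h(y) = C1
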